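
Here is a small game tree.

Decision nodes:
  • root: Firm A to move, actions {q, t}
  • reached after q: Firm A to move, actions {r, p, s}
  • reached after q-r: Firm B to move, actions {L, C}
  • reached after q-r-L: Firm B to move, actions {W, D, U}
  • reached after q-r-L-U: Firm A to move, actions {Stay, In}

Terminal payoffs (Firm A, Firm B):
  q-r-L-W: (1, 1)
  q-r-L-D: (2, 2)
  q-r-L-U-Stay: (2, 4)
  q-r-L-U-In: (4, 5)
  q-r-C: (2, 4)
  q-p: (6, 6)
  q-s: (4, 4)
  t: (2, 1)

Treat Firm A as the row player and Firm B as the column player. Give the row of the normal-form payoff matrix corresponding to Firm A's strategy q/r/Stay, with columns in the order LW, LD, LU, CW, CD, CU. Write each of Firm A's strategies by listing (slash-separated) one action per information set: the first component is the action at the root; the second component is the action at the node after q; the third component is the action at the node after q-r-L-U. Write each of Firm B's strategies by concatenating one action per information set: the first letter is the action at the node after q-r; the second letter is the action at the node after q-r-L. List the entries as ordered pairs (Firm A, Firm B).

(1,1) (2,2) (2,4) (2,4) (2,4) (2,4)

vs LW: Firm A plays q → Firm A plays r at [q] → Firm B plays L at [q-r] → Firm B plays W at [q-r-L] → (1, 1)
vs LD: Firm A plays q → Firm A plays r at [q] → Firm B plays L at [q-r] → Firm B plays D at [q-r-L] → (2, 2)
vs LU: Firm A plays q → Firm A plays r at [q] → Firm B plays L at [q-r] → Firm B plays U at [q-r-L] → Firm A plays Stay at [q-r-L-U] → (2, 4)
vs CW: Firm A plays q → Firm A plays r at [q] → Firm B plays C at [q-r] → (2, 4)
vs CD: Firm A plays q → Firm A plays r at [q] → Firm B plays C at [q-r] → (2, 4)
vs CU: Firm A plays q → Firm A plays r at [q] → Firm B plays C at [q-r] → (2, 4)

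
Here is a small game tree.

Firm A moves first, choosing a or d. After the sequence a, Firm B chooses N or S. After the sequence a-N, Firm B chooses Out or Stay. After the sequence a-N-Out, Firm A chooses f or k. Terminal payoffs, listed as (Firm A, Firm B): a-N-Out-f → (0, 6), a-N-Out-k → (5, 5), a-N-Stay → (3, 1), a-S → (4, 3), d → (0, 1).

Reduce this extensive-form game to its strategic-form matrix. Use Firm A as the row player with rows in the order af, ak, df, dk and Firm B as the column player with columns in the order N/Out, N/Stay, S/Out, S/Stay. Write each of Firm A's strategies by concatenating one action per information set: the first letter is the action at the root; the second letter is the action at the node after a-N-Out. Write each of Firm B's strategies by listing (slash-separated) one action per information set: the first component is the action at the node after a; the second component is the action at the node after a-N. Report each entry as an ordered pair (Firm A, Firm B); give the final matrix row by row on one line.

af: (0,6) (3,1) (4,3) (4,3) | ak: (5,5) (3,1) (4,3) (4,3) | df: (0,1) (0,1) (0,1) (0,1) | dk: (0,1) (0,1) (0,1) (0,1)

Row af: N/Out→(0,6), N/Stay→(3,1), S/Out→(4,3), S/Stay→(4,3)
Row ak: N/Out→(5,5), N/Stay→(3,1), S/Out→(4,3), S/Stay→(4,3)
Row df: N/Out→(0,1), N/Stay→(0,1), S/Out→(0,1), S/Stay→(0,1)
Row dk: N/Out→(0,1), N/Stay→(0,1), S/Out→(0,1), S/Stay→(0,1)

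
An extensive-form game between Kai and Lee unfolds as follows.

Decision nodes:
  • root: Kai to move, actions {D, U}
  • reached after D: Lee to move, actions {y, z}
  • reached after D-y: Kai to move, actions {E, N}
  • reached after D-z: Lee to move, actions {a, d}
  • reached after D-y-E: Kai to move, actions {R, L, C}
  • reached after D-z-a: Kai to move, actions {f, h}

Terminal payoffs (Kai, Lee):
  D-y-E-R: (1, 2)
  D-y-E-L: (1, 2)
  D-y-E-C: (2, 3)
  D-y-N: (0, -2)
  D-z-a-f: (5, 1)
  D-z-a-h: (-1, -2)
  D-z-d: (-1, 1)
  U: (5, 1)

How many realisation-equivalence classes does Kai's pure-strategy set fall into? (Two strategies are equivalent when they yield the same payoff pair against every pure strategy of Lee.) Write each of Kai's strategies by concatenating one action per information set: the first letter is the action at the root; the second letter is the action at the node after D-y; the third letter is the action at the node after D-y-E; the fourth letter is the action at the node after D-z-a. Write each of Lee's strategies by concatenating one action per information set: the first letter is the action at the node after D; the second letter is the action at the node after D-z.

Kai has 24 pure strategies: DERf, DERh, DELf, DELh, DECf, DECh, DNRf, DNRh, DNLf, DNLh, DNCf, DNCh, UERf, UERh, UELf, UELh, UECf, UECh, UNRf, UNRh, UNLf, UNLh, UNCf, UNCh. Columns: ya, yd, za, zd.
{DERf, DELf} → row (1,2) (1,2) (5,1) (-1,1)
{DERh, DELh} → row (1,2) (1,2) (-1,-2) (-1,1)
{DECf} → row (2,3) (2,3) (5,1) (-1,1)
{DECh} → row (2,3) (2,3) (-1,-2) (-1,1)
{DNRf, DNLf, DNCf} → row (0,-2) (0,-2) (5,1) (-1,1)
{DNRh, DNLh, DNCh} → row (0,-2) (0,-2) (-1,-2) (-1,1)
{UERf, UERh, UELf, UELh, UECf, UECh, UNRf, UNRh, UNLf, UNLh, UNCf, UNCh} → row (5,1) (5,1) (5,1) (5,1)
That's 7 distinct rows out of 24 strategies.

7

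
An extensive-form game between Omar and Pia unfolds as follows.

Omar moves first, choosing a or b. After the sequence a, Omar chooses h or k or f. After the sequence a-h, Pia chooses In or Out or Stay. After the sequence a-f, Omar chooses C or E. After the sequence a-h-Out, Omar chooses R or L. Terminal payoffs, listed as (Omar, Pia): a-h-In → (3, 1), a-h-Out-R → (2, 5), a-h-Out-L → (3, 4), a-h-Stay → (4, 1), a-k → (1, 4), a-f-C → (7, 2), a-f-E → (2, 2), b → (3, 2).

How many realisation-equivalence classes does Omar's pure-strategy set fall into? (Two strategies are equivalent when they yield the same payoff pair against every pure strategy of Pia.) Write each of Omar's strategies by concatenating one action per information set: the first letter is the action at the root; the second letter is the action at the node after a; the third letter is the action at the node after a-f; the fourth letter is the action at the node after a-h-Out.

Omar has 24 pure strategies: ahCR, ahCL, ahER, ahEL, akCR, akCL, akER, akEL, afCR, afCL, afER, afEL, bhCR, bhCL, bhER, bhEL, bkCR, bkCL, bkER, bkEL, bfCR, bfCL, bfER, bfEL. Columns: In, Out, Stay.
{ahCR, ahER} → row (3,1) (2,5) (4,1)
{ahCL, ahEL} → row (3,1) (3,4) (4,1)
{akCR, akCL, akER, akEL} → row (1,4) (1,4) (1,4)
{afCR, afCL} → row (7,2) (7,2) (7,2)
{afER, afEL} → row (2,2) (2,2) (2,2)
{bhCR, bhCL, bhER, bhEL, bkCR, bkCL, bkER, bkEL, bfCR, bfCL, bfER, bfEL} → row (3,2) (3,2) (3,2)
That's 6 distinct rows out of 24 strategies.

6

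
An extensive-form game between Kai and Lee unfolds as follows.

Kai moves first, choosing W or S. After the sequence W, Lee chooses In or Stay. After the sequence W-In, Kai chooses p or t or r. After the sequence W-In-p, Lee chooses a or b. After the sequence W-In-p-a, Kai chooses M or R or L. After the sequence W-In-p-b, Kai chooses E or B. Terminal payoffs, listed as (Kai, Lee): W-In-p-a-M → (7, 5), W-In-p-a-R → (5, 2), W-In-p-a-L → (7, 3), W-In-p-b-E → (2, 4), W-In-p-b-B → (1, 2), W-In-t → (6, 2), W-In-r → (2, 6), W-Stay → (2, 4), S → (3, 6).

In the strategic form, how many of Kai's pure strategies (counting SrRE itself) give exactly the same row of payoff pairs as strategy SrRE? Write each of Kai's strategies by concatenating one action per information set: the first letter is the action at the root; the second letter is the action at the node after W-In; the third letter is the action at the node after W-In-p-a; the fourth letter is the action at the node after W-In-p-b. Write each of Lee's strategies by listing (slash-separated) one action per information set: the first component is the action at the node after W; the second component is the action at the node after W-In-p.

Row for SrRE (columns In/a, In/b, Stay/a, Stay/b): (3,6) (3,6) (3,6) (3,6).
Under SrRE, Kai's choice at the node after W-In and at the node after W-In-p-a and at the node after W-In-p-b can never be reached regardless of what Lee does, so varying those choices leaves every outcome unchanged.
Holding the reachable choices fixed and varying the unreachable ones freely already gives 3 × 3 × 2 = 18 equivalent strategies.
No other strategy reproduces this row, so those 18 are the full class: SpME, SpMB, SpRE, SpRB, SpLE, SpLB, StME, StMB, StRE, StRB, StLE, StLB, SrME, SrMB, SrRE, SrRB, SrLE, SrLB.

18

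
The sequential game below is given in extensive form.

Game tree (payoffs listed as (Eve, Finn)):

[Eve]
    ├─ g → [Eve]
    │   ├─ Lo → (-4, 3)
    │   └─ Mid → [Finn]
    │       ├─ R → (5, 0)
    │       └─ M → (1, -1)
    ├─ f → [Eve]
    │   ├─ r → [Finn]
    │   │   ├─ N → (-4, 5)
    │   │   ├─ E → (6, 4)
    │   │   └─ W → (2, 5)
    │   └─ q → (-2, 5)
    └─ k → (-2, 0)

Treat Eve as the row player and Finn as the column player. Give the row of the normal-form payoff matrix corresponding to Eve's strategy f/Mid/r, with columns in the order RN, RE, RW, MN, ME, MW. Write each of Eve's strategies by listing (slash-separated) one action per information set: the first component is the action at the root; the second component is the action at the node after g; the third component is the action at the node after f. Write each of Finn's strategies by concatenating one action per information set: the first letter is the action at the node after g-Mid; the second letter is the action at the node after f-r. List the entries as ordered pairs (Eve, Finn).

vs RN: Eve plays f → Eve plays r at [f] → Finn plays N at [f-r] → (-4, 5)
vs RE: Eve plays f → Eve plays r at [f] → Finn plays E at [f-r] → (6, 4)
vs RW: Eve plays f → Eve plays r at [f] → Finn plays W at [f-r] → (2, 5)
vs MN: Eve plays f → Eve plays r at [f] → Finn plays N at [f-r] → (-4, 5)
vs ME: Eve plays f → Eve plays r at [f] → Finn plays E at [f-r] → (6, 4)
vs MW: Eve plays f → Eve plays r at [f] → Finn plays W at [f-r] → (2, 5)

(-4,5) (6,4) (2,5) (-4,5) (6,4) (2,5)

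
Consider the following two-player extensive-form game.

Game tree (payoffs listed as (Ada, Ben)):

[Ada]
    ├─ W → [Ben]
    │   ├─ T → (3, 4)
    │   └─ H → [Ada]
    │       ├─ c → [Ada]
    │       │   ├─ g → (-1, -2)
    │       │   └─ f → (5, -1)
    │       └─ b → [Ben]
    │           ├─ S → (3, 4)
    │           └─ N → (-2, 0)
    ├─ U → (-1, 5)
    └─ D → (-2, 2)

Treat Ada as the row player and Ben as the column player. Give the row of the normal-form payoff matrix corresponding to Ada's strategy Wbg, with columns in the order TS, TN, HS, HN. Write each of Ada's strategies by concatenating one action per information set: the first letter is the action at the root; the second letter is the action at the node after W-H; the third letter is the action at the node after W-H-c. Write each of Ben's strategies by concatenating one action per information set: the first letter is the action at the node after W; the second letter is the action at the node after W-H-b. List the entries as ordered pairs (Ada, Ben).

vs TS: Ada plays W → Ben plays T at [W] → (3, 4)
vs TN: Ada plays W → Ben plays T at [W] → (3, 4)
vs HS: Ada plays W → Ben plays H at [W] → Ada plays b at [W-H] → Ben plays S at [W-H-b] → (3, 4)
vs HN: Ada plays W → Ben plays H at [W] → Ada plays b at [W-H] → Ben plays N at [W-H-b] → (-2, 0)

(3,4) (3,4) (3,4) (-2,0)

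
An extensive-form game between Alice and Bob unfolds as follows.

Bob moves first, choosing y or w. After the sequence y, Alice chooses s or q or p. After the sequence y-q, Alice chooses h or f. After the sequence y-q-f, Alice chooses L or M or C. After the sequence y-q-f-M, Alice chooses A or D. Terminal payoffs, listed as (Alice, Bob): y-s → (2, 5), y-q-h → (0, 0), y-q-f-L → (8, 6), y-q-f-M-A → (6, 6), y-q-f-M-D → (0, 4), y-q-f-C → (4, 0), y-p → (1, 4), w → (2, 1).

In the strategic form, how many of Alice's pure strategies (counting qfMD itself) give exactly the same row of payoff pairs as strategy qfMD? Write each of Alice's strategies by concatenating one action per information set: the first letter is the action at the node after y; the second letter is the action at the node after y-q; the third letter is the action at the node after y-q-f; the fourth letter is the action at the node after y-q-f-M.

1

Row for qfMD (columns y, w): (0,4) (2,1).
Every one of Alice's information sets is on the play path for some reply by Bob when Alice follows qfMD.
Changing the action at any of them therefore changes at least one column, so only qfMD itself gives this row.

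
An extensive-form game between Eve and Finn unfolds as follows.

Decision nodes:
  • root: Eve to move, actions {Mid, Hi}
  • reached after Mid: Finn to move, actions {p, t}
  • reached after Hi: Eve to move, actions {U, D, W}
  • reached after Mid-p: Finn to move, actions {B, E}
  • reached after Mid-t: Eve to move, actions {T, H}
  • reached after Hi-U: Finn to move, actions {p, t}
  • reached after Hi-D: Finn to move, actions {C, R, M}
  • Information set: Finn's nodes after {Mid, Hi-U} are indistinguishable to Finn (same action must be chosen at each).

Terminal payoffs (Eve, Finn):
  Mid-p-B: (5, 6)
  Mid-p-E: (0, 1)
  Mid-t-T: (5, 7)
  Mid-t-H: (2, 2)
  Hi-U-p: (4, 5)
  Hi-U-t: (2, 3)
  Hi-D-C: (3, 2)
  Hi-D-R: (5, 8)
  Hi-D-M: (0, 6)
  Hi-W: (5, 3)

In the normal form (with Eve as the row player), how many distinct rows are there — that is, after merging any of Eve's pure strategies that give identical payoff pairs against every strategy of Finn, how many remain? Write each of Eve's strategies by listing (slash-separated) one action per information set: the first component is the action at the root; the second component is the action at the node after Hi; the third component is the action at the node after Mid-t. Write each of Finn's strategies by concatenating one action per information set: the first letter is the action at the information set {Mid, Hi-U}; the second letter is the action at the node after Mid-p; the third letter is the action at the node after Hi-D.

Eve has 12 pure strategies: Mid/U/T, Mid/U/H, Mid/D/T, Mid/D/H, Mid/W/T, Mid/W/H, Hi/U/T, Hi/U/H, Hi/D/T, Hi/D/H, Hi/W/T, Hi/W/H. Columns: pBC, pBR, pBM, pEC, pER, pEM, tBC, tBR, tBM, tEC, tER, tEM.
{Mid/U/T, Mid/D/T, Mid/W/T} → row (5,6) (5,6) (5,6) (0,1) (0,1) (0,1) (5,7) (5,7) (5,7) (5,7) (5,7) (5,7)
{Mid/U/H, Mid/D/H, Mid/W/H} → row (5,6) (5,6) (5,6) (0,1) (0,1) (0,1) (2,2) (2,2) (2,2) (2,2) (2,2) (2,2)
{Hi/U/T, Hi/U/H} → row (4,5) (4,5) (4,5) (4,5) (4,5) (4,5) (2,3) (2,3) (2,3) (2,3) (2,3) (2,3)
{Hi/D/T, Hi/D/H} → row (3,2) (5,8) (0,6) (3,2) (5,8) (0,6) (3,2) (5,8) (0,6) (3,2) (5,8) (0,6)
{Hi/W/T, Hi/W/H} → row (5,3) (5,3) (5,3) (5,3) (5,3) (5,3) (5,3) (5,3) (5,3) (5,3) (5,3) (5,3)
That's 5 distinct rows out of 12 strategies.

5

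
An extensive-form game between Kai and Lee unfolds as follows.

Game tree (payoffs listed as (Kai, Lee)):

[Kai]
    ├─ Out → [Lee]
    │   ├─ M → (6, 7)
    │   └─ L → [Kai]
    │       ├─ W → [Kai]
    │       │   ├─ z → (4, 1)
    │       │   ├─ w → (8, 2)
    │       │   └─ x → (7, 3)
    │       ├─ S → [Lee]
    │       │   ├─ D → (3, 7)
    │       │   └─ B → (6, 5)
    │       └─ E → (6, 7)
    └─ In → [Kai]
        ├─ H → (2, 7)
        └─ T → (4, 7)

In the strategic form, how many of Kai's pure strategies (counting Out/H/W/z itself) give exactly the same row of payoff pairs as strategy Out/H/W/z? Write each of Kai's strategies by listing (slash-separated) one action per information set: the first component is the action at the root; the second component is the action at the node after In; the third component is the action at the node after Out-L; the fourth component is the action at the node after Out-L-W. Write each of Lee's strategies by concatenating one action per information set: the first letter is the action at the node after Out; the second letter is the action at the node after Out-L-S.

Row for Out/H/W/z (columns MD, MB, LD, LB): (6,7) (6,7) (4,1) (4,1).
Under Out/H/W/z, Kai's choice at the node after In can never be reached regardless of what Lee does, so varying those choices leaves every outcome unchanged.
Holding the reachable choices fixed and varying the unreachable one freely already gives 2 equivalent strategies.
No other strategy reproduces this row, so those 2 are the full class: Out/H/W/z, Out/T/W/z.

2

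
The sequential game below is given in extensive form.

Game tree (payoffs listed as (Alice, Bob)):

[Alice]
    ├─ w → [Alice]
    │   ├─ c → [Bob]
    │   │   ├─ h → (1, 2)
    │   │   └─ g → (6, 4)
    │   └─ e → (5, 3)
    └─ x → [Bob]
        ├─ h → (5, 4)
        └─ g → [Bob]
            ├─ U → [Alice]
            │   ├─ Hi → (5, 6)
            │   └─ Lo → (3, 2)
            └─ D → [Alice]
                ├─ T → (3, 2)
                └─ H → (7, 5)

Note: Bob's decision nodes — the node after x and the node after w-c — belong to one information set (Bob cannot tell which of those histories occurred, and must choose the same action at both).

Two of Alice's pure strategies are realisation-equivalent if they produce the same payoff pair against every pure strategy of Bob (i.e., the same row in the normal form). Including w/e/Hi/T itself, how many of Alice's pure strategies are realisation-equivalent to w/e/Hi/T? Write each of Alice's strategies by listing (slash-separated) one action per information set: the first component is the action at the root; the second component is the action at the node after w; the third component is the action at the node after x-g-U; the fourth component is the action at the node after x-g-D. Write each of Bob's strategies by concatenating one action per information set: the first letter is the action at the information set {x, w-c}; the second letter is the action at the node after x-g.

4

Row for w/e/Hi/T (columns hU, hD, gU, gD): (5,3) (5,3) (5,3) (5,3).
Under w/e/Hi/T, Alice's choice at the node after x-g-U and at the node after x-g-D can never be reached regardless of what Bob does, so varying those choices leaves every outcome unchanged.
Holding the reachable choices fixed and varying the unreachable ones freely already gives 2 × 2 = 4 equivalent strategies.
No other strategy reproduces this row, so those 4 are the full class: w/e/Hi/T, w/e/Hi/H, w/e/Lo/T, w/e/Lo/H.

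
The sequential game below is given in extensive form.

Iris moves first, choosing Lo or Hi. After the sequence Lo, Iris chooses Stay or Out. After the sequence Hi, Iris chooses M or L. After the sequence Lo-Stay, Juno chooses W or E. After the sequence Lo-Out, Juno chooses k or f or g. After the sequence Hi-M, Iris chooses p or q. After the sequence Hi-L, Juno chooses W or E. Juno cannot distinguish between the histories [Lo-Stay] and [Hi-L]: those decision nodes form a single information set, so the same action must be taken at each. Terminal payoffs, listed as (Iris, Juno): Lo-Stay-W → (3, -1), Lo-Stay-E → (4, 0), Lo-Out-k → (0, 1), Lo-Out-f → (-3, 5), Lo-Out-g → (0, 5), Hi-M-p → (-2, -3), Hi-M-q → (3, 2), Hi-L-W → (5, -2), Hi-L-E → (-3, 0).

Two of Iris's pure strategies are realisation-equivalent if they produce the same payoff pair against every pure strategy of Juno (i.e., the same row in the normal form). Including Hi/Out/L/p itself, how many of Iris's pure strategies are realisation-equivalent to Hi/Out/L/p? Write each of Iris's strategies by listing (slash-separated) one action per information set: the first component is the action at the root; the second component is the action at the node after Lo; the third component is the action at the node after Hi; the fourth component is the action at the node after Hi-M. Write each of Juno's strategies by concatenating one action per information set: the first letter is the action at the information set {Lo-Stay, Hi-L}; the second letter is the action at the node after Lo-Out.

Row for Hi/Out/L/p (columns Wk, Wf, Wg, Ek, Ef, Eg): (5,-2) (5,-2) (5,-2) (-3,0) (-3,0) (-3,0).
Under Hi/Out/L/p, Iris's choice at the node after Lo and at the node after Hi-M can never be reached regardless of what Juno does, so varying those choices leaves every outcome unchanged.
Holding the reachable choices fixed and varying the unreachable ones freely already gives 2 × 2 = 4 equivalent strategies.
No other strategy reproduces this row, so those 4 are the full class: Hi/Stay/L/p, Hi/Stay/L/q, Hi/Out/L/p, Hi/Out/L/q.

4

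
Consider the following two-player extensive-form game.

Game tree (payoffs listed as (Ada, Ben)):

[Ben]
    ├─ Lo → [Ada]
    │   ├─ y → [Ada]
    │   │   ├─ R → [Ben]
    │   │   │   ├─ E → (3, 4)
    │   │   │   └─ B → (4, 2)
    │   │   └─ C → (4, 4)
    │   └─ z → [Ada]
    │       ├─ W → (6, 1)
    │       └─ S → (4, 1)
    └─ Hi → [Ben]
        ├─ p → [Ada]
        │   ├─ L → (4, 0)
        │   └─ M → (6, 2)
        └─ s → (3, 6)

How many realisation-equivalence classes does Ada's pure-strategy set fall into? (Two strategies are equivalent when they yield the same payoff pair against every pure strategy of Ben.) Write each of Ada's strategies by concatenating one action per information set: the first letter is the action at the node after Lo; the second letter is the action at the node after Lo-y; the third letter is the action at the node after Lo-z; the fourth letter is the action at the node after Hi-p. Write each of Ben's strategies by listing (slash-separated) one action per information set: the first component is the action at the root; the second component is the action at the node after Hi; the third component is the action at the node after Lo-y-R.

Ada has 16 pure strategies: yRWL, yRWM, yRSL, yRSM, yCWL, yCWM, yCSL, yCSM, zRWL, zRWM, zRSL, zRSM, zCWL, zCWM, zCSL, zCSM. Columns: Lo/p/E, Lo/p/B, Lo/s/E, Lo/s/B, Hi/p/E, Hi/p/B, Hi/s/E, Hi/s/B.
{yRWL, yRSL} → row (3,4) (4,2) (3,4) (4,2) (4,0) (4,0) (3,6) (3,6)
{yRWM, yRSM} → row (3,4) (4,2) (3,4) (4,2) (6,2) (6,2) (3,6) (3,6)
{yCWL, yCSL} → row (4,4) (4,4) (4,4) (4,4) (4,0) (4,0) (3,6) (3,6)
{yCWM, yCSM} → row (4,4) (4,4) (4,4) (4,4) (6,2) (6,2) (3,6) (3,6)
{zRWL, zCWL} → row (6,1) (6,1) (6,1) (6,1) (4,0) (4,0) (3,6) (3,6)
{zRWM, zCWM} → row (6,1) (6,1) (6,1) (6,1) (6,2) (6,2) (3,6) (3,6)
{zRSL, zCSL} → row (4,1) (4,1) (4,1) (4,1) (4,0) (4,0) (3,6) (3,6)
{zRSM, zCSM} → row (4,1) (4,1) (4,1) (4,1) (6,2) (6,2) (3,6) (3,6)
That's 8 distinct rows out of 16 strategies.

8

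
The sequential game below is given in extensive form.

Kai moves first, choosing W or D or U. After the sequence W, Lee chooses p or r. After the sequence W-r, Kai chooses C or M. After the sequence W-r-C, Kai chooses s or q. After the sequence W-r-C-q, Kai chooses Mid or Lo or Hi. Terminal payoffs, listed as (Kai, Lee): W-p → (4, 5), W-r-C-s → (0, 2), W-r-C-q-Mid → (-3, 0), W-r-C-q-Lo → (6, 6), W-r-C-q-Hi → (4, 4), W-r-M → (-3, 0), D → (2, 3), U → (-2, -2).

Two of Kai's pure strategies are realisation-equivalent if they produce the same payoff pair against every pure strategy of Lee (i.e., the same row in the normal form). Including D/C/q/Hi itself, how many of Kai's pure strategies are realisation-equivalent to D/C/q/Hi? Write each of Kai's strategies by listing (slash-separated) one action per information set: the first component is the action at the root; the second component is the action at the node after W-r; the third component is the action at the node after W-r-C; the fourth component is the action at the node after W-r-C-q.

Row for D/C/q/Hi (columns p, r): (2,3) (2,3).
Under D/C/q/Hi, Kai's choice at the node after W-r and at the node after W-r-C and at the node after W-r-C-q can never be reached regardless of what Lee does, so varying those choices leaves every outcome unchanged.
Holding the reachable choices fixed and varying the unreachable ones freely already gives 2 × 2 × 3 = 12 equivalent strategies.
No other strategy reproduces this row, so those 12 are the full class: D/C/s/Mid, D/C/s/Lo, D/C/s/Hi, D/C/q/Mid, D/C/q/Lo, D/C/q/Hi, D/M/s/Mid, D/M/s/Lo, D/M/s/Hi, D/M/q/Mid, D/M/q/Lo, D/M/q/Hi.

12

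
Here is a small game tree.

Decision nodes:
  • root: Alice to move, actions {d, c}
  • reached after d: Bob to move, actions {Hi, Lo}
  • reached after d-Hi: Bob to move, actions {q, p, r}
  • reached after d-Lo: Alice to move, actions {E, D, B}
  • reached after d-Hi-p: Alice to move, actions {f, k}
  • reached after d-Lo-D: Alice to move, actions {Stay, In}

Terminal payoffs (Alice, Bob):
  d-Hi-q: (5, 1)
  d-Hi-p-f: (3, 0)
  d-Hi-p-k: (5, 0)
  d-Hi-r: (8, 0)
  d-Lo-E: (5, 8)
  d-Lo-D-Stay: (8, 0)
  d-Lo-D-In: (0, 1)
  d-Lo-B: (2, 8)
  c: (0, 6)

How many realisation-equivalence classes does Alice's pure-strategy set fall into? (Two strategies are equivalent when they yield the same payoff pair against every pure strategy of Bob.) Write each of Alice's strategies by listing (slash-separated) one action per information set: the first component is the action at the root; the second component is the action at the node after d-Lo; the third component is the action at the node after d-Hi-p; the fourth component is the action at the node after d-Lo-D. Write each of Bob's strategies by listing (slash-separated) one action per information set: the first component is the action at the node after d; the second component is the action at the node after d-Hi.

Alice has 24 pure strategies: d/E/f/Stay, d/E/f/In, d/E/k/Stay, d/E/k/In, d/D/f/Stay, d/D/f/In, d/D/k/Stay, d/D/k/In, d/B/f/Stay, d/B/f/In, d/B/k/Stay, d/B/k/In, c/E/f/Stay, c/E/f/In, c/E/k/Stay, c/E/k/In, c/D/f/Stay, c/D/f/In, c/D/k/Stay, c/D/k/In, c/B/f/Stay, c/B/f/In, c/B/k/Stay, c/B/k/In. Columns: Hi/q, Hi/p, Hi/r, Lo/q, Lo/p, Lo/r.
{d/E/f/Stay, d/E/f/In} → row (5,1) (3,0) (8,0) (5,8) (5,8) (5,8)
{d/E/k/Stay, d/E/k/In} → row (5,1) (5,0) (8,0) (5,8) (5,8) (5,8)
{d/D/f/Stay} → row (5,1) (3,0) (8,0) (8,0) (8,0) (8,0)
{d/D/f/In} → row (5,1) (3,0) (8,0) (0,1) (0,1) (0,1)
{d/D/k/Stay} → row (5,1) (5,0) (8,0) (8,0) (8,0) (8,0)
{d/D/k/In} → row (5,1) (5,0) (8,0) (0,1) (0,1) (0,1)
{d/B/f/Stay, d/B/f/In} → row (5,1) (3,0) (8,0) (2,8) (2,8) (2,8)
{d/B/k/Stay, d/B/k/In} → row (5,1) (5,0) (8,0) (2,8) (2,8) (2,8)
{c/E/f/Stay, c/E/f/In, c/E/k/Stay, c/E/k/In, c/D/f/Stay, c/D/f/In, c/D/k/Stay, c/D/k/In, c/B/f/Stay, c/B/f/In, c/B/k/Stay, c/B/k/In} → row (0,6) (0,6) (0,6) (0,6) (0,6) (0,6)
That's 9 distinct rows out of 24 strategies.

9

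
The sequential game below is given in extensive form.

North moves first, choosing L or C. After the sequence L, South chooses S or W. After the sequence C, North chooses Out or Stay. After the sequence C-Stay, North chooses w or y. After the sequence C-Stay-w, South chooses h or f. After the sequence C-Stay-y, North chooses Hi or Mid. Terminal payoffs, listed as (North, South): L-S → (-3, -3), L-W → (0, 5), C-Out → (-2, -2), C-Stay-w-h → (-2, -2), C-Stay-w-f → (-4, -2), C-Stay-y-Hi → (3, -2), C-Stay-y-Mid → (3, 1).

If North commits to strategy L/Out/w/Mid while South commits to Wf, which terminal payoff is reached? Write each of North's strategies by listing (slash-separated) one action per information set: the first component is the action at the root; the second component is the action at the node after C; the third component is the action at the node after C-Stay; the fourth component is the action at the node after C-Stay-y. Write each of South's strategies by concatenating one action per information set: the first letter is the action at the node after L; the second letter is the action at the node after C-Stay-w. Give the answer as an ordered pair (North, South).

Trace the play path from the root:
  North plays L
  South plays W at [L]
→ terminal payoff (0, 5).
(North's choice at the node after C is never reached on this path, so it doesn't affect the outcome.)

(0, 5)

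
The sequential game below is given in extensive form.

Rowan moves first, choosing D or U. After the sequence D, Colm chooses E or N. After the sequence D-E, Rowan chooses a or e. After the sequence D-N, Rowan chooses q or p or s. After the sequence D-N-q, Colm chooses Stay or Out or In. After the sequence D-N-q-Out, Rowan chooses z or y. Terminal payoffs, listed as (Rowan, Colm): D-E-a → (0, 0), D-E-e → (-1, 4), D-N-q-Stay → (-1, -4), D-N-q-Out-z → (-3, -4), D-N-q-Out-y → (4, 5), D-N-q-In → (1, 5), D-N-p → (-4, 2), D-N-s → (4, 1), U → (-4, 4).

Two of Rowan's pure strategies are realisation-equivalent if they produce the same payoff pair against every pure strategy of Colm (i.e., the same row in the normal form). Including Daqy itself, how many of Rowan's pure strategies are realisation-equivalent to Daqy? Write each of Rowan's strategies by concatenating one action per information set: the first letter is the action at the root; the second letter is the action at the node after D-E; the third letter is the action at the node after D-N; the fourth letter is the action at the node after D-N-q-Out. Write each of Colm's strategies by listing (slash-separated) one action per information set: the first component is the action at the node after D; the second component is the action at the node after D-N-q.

1

Row for Daqy (columns E/Stay, E/Out, E/In, N/Stay, N/Out, N/In): (0,0) (0,0) (0,0) (-1,-4) (4,5) (1,5).
Every one of Rowan's information sets is on the play path for some reply by Colm when Rowan follows Daqy.
Changing the action at any of them therefore changes at least one column, so only Daqy itself gives this row.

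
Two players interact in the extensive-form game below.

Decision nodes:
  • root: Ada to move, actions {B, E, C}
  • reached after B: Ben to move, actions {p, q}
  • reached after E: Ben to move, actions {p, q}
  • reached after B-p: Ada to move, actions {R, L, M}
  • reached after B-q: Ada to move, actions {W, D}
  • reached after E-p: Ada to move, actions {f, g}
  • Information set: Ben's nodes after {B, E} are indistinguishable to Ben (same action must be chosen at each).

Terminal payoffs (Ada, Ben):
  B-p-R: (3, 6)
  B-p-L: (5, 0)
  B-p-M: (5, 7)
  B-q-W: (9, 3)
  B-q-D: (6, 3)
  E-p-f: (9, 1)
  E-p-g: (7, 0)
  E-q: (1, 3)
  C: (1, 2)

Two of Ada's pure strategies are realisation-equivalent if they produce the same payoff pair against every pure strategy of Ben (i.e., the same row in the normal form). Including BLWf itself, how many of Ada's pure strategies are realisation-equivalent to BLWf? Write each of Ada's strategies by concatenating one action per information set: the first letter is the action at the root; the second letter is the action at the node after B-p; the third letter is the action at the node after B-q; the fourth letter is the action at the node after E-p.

Row for BLWf (columns p, q): (5,0) (9,3).
Under BLWf, Ada's choice at the node after E-p can never be reached regardless of what Ben does, so varying those choices leaves every outcome unchanged.
Holding the reachable choices fixed and varying the unreachable one freely already gives 2 equivalent strategies.
No other strategy reproduces this row, so those 2 are the full class: BLWf, BLWg.

2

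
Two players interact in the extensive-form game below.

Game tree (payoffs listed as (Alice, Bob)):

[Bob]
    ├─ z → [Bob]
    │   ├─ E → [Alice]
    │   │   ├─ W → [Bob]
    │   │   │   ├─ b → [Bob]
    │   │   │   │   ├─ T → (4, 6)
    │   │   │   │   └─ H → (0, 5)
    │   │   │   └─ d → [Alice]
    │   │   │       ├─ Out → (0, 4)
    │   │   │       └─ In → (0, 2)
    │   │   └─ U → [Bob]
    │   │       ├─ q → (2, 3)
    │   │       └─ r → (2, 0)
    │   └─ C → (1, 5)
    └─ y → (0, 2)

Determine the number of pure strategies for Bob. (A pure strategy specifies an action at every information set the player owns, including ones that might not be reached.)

Bob owns the root with actions {z, y} — two choices.
Bob owns the node after z with actions {E, C} — two choices.
Bob owns the node after z-E-W with actions {b, d} — two choices.
Bob owns the node after z-E-U with actions {q, r} — two choices.
Bob owns the node after z-E-W-b with actions {T, H} — two choices.
A pure strategy fixes one action at each information set independently, so the count is the product 2 × 2 × 2 × 2 × 2 = 32.
(For reference, Alice has 4 pure strategies, giving a 32×4 normal-form matrix.)

32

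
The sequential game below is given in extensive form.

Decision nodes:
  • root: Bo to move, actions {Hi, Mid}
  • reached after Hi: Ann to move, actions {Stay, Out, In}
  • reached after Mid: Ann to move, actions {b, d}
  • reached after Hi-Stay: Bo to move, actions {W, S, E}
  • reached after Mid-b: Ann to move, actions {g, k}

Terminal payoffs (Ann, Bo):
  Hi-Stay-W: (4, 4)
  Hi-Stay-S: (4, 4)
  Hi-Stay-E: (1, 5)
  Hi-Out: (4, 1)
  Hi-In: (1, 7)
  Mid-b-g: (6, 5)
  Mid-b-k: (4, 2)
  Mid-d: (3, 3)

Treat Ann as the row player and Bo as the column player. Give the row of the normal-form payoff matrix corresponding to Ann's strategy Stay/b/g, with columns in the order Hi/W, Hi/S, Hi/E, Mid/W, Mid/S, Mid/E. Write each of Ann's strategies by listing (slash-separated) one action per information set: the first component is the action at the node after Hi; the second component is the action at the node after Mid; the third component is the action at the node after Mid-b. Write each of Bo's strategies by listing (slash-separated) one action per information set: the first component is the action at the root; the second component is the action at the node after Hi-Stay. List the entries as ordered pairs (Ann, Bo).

(4,4) (4,4) (1,5) (6,5) (6,5) (6,5)

vs Hi/W: Bo plays Hi → Ann plays Stay at [Hi] → Bo plays W at [Hi-Stay] → (4, 4)
vs Hi/S: Bo plays Hi → Ann plays Stay at [Hi] → Bo plays S at [Hi-Stay] → (4, 4)
vs Hi/E: Bo plays Hi → Ann plays Stay at [Hi] → Bo plays E at [Hi-Stay] → (1, 5)
vs Mid/W: Bo plays Mid → Ann plays b at [Mid] → Ann plays g at [Mid-b] → (6, 5)
vs Mid/S: Bo plays Mid → Ann plays b at [Mid] → Ann plays g at [Mid-b] → (6, 5)
vs Mid/E: Bo plays Mid → Ann plays b at [Mid] → Ann plays g at [Mid-b] → (6, 5)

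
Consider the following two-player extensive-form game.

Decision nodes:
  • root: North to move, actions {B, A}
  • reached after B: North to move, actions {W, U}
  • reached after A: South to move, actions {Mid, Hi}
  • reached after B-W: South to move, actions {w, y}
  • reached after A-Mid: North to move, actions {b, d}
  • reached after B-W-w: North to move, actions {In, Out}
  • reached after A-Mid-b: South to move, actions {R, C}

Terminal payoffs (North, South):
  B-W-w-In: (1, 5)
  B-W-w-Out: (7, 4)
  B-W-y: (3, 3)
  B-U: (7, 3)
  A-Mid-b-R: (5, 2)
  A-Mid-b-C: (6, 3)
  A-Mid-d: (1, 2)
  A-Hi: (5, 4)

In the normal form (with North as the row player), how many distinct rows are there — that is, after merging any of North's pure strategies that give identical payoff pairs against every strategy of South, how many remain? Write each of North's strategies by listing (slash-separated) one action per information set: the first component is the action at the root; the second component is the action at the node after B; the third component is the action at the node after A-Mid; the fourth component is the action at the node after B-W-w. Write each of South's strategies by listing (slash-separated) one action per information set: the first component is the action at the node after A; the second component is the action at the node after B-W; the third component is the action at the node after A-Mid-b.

5

North has 16 pure strategies: B/W/b/In, B/W/b/Out, B/W/d/In, B/W/d/Out, B/U/b/In, B/U/b/Out, B/U/d/In, B/U/d/Out, A/W/b/In, A/W/b/Out, A/W/d/In, A/W/d/Out, A/U/b/In, A/U/b/Out, A/U/d/In, A/U/d/Out. Columns: Mid/w/R, Mid/w/C, Mid/y/R, Mid/y/C, Hi/w/R, Hi/w/C, Hi/y/R, Hi/y/C.
{B/W/b/In, B/W/d/In} → row (1,5) (1,5) (3,3) (3,3) (1,5) (1,5) (3,3) (3,3)
{B/W/b/Out, B/W/d/Out} → row (7,4) (7,4) (3,3) (3,3) (7,4) (7,4) (3,3) (3,3)
{B/U/b/In, B/U/b/Out, B/U/d/In, B/U/d/Out} → row (7,3) (7,3) (7,3) (7,3) (7,3) (7,3) (7,3) (7,3)
{A/W/b/In, A/W/b/Out, A/U/b/In, A/U/b/Out} → row (5,2) (6,3) (5,2) (6,3) (5,4) (5,4) (5,4) (5,4)
{A/W/d/In, A/W/d/Out, A/U/d/In, A/U/d/Out} → row (1,2) (1,2) (1,2) (1,2) (5,4) (5,4) (5,4) (5,4)
That's 5 distinct rows out of 16 strategies.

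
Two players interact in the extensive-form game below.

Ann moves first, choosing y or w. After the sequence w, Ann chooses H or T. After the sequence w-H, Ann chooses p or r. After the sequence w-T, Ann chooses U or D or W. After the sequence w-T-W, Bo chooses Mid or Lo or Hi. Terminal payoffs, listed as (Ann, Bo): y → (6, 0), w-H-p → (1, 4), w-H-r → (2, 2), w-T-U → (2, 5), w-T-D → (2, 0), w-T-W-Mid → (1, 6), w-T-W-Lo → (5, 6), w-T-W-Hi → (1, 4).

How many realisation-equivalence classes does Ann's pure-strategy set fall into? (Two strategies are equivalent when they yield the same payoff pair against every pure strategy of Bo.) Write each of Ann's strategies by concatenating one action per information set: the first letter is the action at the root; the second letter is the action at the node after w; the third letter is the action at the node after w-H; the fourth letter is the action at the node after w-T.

Ann has 24 pure strategies: yHpU, yHpD, yHpW, yHrU, yHrD, yHrW, yTpU, yTpD, yTpW, yTrU, yTrD, yTrW, wHpU, wHpD, wHpW, wHrU, wHrD, wHrW, wTpU, wTpD, wTpW, wTrU, wTrD, wTrW. Columns: Mid, Lo, Hi.
{yHpU, yHpD, yHpW, yHrU, yHrD, yHrW, yTpU, yTpD, yTpW, yTrU, yTrD, yTrW} → row (6,0) (6,0) (6,0)
{wHpU, wHpD, wHpW} → row (1,4) (1,4) (1,4)
{wHrU, wHrD, wHrW} → row (2,2) (2,2) (2,2)
{wTpU, wTrU} → row (2,5) (2,5) (2,5)
{wTpD, wTrD} → row (2,0) (2,0) (2,0)
{wTpW, wTrW} → row (1,6) (5,6) (1,4)
That's 6 distinct rows out of 24 strategies.

6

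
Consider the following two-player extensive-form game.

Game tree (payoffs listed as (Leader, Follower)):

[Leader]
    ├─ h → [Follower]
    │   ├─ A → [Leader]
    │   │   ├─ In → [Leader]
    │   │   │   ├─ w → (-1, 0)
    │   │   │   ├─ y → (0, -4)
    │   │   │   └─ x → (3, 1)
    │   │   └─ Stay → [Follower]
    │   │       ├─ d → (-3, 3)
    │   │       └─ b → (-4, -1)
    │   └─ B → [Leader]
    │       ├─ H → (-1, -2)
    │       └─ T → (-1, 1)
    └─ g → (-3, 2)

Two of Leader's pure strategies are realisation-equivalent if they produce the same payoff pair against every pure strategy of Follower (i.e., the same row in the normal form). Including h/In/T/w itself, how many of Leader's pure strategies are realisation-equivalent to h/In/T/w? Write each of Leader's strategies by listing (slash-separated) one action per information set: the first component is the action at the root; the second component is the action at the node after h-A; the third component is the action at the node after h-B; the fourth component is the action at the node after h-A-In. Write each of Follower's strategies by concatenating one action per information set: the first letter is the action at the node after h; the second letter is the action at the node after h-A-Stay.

1

Row for h/In/T/w (columns Ad, Ab, Bd, Bb): (-1,0) (-1,0) (-1,1) (-1,1).
Every one of Leader's information sets is on the play path for some reply by Follower when Leader follows h/In/T/w.
Changing the action at any of them therefore changes at least one column, so only h/In/T/w itself gives this row.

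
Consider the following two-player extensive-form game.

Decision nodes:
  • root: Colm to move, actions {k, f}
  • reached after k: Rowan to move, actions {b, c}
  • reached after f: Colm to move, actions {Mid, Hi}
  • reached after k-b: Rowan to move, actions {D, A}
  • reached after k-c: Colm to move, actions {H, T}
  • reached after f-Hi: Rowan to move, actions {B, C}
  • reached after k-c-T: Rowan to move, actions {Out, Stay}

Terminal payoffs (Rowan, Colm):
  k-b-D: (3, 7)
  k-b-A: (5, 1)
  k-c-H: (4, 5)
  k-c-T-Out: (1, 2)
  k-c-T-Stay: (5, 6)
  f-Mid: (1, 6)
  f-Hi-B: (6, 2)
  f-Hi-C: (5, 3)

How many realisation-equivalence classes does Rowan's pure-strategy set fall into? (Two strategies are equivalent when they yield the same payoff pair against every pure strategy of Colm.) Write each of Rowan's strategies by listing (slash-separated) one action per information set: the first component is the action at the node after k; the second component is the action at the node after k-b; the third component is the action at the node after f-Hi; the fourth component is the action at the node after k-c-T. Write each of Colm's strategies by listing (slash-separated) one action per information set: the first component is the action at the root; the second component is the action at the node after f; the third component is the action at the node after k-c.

Rowan has 16 pure strategies: b/D/B/Out, b/D/B/Stay, b/D/C/Out, b/D/C/Stay, b/A/B/Out, b/A/B/Stay, b/A/C/Out, b/A/C/Stay, c/D/B/Out, c/D/B/Stay, c/D/C/Out, c/D/C/Stay, c/A/B/Out, c/A/B/Stay, c/A/C/Out, c/A/C/Stay. Columns: k/Mid/H, k/Mid/T, k/Hi/H, k/Hi/T, f/Mid/H, f/Mid/T, f/Hi/H, f/Hi/T.
{b/D/B/Out, b/D/B/Stay} → row (3,7) (3,7) (3,7) (3,7) (1,6) (1,6) (6,2) (6,2)
{b/D/C/Out, b/D/C/Stay} → row (3,7) (3,7) (3,7) (3,7) (1,6) (1,6) (5,3) (5,3)
{b/A/B/Out, b/A/B/Stay} → row (5,1) (5,1) (5,1) (5,1) (1,6) (1,6) (6,2) (6,2)
{b/A/C/Out, b/A/C/Stay} → row (5,1) (5,1) (5,1) (5,1) (1,6) (1,6) (5,3) (5,3)
{c/D/B/Out, c/A/B/Out} → row (4,5) (1,2) (4,5) (1,2) (1,6) (1,6) (6,2) (6,2)
{c/D/B/Stay, c/A/B/Stay} → row (4,5) (5,6) (4,5) (5,6) (1,6) (1,6) (6,2) (6,2)
{c/D/C/Out, c/A/C/Out} → row (4,5) (1,2) (4,5) (1,2) (1,6) (1,6) (5,3) (5,3)
{c/D/C/Stay, c/A/C/Stay} → row (4,5) (5,6) (4,5) (5,6) (1,6) (1,6) (5,3) (5,3)
That's 8 distinct rows out of 16 strategies.

8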